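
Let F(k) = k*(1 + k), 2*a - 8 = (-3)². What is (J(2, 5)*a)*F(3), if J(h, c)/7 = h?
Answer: 1428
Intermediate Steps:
J(h, c) = 7*h
a = 17/2 (a = 4 + (½)*(-3)² = 4 + (½)*9 = 4 + 9/2 = 17/2 ≈ 8.5000)
(J(2, 5)*a)*F(3) = ((7*2)*(17/2))*(3*(1 + 3)) = (14*(17/2))*(3*4) = 119*12 = 1428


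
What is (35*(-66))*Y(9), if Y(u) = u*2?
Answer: -41580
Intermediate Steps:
Y(u) = 2*u
(35*(-66))*Y(9) = (35*(-66))*(2*9) = -2310*18 = -41580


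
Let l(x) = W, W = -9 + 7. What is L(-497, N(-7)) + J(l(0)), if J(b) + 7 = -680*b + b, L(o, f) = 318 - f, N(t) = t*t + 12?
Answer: 1608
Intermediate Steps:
N(t) = 12 + t**2 (N(t) = t**2 + 12 = 12 + t**2)
W = -2
l(x) = -2
J(b) = -7 - 679*b (J(b) = -7 + (-680*b + b) = -7 - 679*b)
L(-497, N(-7)) + J(l(0)) = (318 - (12 + (-7)**2)) + (-7 - 679*(-2)) = (318 - (12 + 49)) + (-7 + 1358) = (318 - 1*61) + 1351 = (318 - 61) + 1351 = 257 + 1351 = 1608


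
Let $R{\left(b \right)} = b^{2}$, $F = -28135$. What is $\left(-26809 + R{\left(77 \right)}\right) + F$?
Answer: $-49015$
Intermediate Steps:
$\left(-26809 + R{\left(77 \right)}\right) + F = \left(-26809 + 77^{2}\right) - 28135 = \left(-26809 + 5929\right) - 28135 = -20880 - 28135 = -49015$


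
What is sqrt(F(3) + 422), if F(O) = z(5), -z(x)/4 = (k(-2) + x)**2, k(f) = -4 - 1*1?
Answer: sqrt(422) ≈ 20.543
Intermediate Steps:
k(f) = -5 (k(f) = -4 - 1 = -5)
z(x) = -4*(-5 + x)**2
F(O) = 0 (F(O) = -4*(-5 + 5)**2 = -4*0**2 = -4*0 = 0)
sqrt(F(3) + 422) = sqrt(0 + 422) = sqrt(422)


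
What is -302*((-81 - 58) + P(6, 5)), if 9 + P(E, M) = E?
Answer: 42884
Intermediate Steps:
P(E, M) = -9 + E
-302*((-81 - 58) + P(6, 5)) = -302*((-81 - 58) + (-9 + 6)) = -302*(-139 - 3) = -302*(-142) = 42884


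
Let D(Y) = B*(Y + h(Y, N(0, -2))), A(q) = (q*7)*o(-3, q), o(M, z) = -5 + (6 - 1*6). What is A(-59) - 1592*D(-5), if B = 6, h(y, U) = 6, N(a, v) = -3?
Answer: -7487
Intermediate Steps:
o(M, z) = -5 (o(M, z) = -5 + (6 - 6) = -5 + 0 = -5)
A(q) = -35*q (A(q) = (q*7)*(-5) = (7*q)*(-5) = -35*q)
D(Y) = 36 + 6*Y (D(Y) = 6*(Y + 6) = 6*(6 + Y) = 36 + 6*Y)
A(-59) - 1592*D(-5) = -35*(-59) - 1592*(36 + 6*(-5)) = 2065 - 1592*(36 - 30) = 2065 - 1592*6 = 2065 - 1*9552 = 2065 - 9552 = -7487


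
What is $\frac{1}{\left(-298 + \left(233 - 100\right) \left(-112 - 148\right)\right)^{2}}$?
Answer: $\frac{1}{1216474884} \approx 8.2205 \cdot 10^{-10}$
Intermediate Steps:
$\frac{1}{\left(-298 + \left(233 - 100\right) \left(-112 - 148\right)\right)^{2}} = \frac{1}{\left(-298 + \left(233 - 100\right) \left(-260\right)\right)^{2}} = \frac{1}{\left(-298 + 133 \left(-260\right)\right)^{2}} = \frac{1}{\left(-298 - 34580\right)^{2}} = \frac{1}{\left(-34878\right)^{2}} = \frac{1}{1216474884}$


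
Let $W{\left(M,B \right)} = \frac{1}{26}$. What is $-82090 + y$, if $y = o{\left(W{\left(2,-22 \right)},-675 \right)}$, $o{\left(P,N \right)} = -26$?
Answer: $-82116$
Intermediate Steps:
$W{\left(M,B \right)} = \frac{1}{26}$
$y = -26$
$-82090 + y = -82090 - 26 = -82116$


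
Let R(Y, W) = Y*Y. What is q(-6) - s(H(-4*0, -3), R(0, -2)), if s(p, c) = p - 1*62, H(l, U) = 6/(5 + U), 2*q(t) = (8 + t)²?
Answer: 61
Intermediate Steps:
q(t) = (8 + t)²/2
R(Y, W) = Y²
s(p, c) = -62 + p (s(p, c) = p - 62 = -62 + p)
q(-6) - s(H(-4*0, -3), R(0, -2)) = (8 - 6)²/2 - (-62 + 6/(5 - 3)) = (½)*2² - (-62 + 6/2) = (½)*4 - (-62 + 6*(½)) = 2 - (-62 + 3) = 2 - 1*(-59) = 2 + 59 = 61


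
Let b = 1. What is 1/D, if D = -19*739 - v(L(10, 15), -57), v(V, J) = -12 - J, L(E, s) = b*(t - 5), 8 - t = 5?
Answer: -1/14086 ≈ -7.0993e-5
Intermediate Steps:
t = 3 (t = 8 - 1*5 = 8 - 5 = 3)
L(E, s) = -2 (L(E, s) = 1*(3 - 5) = 1*(-2) = -2)
D = -14086 (D = -19*739 - (-12 - 1*(-57)) = -14041 - (-12 + 57) = -14041 - 1*45 = -14041 - 45 = -14086)
1/D = 1/(-14086) = -1/14086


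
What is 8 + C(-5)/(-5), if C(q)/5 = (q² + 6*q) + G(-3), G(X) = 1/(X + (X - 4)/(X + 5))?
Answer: 171/13 ≈ 13.154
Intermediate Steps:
G(X) = 1/(X + (-4 + X)/(5 + X))
C(q) = -10/13 + 5*q² + 30*q (C(q) = 5*((q² + 6*q) + (5 - 3)/(-4 + (-3)² + 6*(-3))) = 5*((q² + 6*q) + 2/(-4 + 9 - 18)) = 5*((q² + 6*q) + 2/(-13)) = 5*((q² + 6*q) - 1/13*2) = 5*((q² + 6*q) - 2/13) = 5*(-2/13 + q² + 6*q) = -10/13 + 5*q² + 30*q)
8 + C(-5)/(-5) = 8 + (-10/13 + 5*(-5)² + 30*(-5))/(-5) = 8 - (-10/13 + 5*25 - 150)/5 = 8 - (-10/13 + 125 - 150)/5 = 8 - ⅕*(-335/13) = 8 + 67/13 = 171/13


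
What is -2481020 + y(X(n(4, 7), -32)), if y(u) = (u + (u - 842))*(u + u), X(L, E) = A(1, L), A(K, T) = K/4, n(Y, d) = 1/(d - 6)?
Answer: -9925763/4 ≈ -2.4814e+6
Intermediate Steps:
n(Y, d) = 1/(-6 + d)
A(K, T) = K/4 (A(K, T) = K*(¼) = K/4)
X(L, E) = ¼ (X(L, E) = (¼)*1 = ¼)
y(u) = 2*u*(-842 + 2*u) (y(u) = (u + (-842 + u))*(2*u) = (-842 + 2*u)*(2*u) = 2*u*(-842 + 2*u))
-2481020 + y(X(n(4, 7), -32)) = -2481020 + 4*(¼)*(-421 + ¼) = -2481020 + 4*(¼)*(-1683/4) = -2481020 - 1683/4 = -9925763/4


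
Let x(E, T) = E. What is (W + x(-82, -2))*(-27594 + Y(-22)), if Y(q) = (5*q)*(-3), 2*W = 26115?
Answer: -353764032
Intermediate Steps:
W = 26115/2 (W = (½)*26115 = 26115/2 ≈ 13058.)
Y(q) = -15*q
(W + x(-82, -2))*(-27594 + Y(-22)) = (26115/2 - 82)*(-27594 - 15*(-22)) = 25951*(-27594 + 330)/2 = (25951/2)*(-27264) = -353764032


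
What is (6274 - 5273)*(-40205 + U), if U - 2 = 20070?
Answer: -20153133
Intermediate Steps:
U = 20072 (U = 2 + 20070 = 20072)
(6274 - 5273)*(-40205 + U) = (6274 - 5273)*(-40205 + 20072) = 1001*(-20133) = -20153133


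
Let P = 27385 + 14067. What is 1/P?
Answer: 1/41452 ≈ 2.4124e-5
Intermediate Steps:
P = 41452
1/P = 1/41452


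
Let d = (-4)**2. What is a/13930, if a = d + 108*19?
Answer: 1034/6965 ≈ 0.14846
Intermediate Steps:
d = 16
a = 2068 (a = 16 + 108*19 = 16 + 2052 = 2068)
a/13930 = 2068/13930 = 2068*(1/13930) = 1034/6965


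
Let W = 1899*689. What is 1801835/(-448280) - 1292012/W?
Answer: -83906396387/16758128088 ≈ -5.0069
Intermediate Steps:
W = 1308411
1801835/(-448280) - 1292012/W = 1801835/(-448280) - 1292012/1308411 = 1801835*(-1/448280) - 1292012*1/1308411 = -51481/12808 - 1292012/1308411 = -83906396387/16758128088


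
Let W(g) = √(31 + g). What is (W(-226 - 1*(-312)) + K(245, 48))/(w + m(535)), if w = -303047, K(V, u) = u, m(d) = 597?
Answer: -24/151225 - 3*√13/302450 ≈ -0.00019447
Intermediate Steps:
(W(-226 - 1*(-312)) + K(245, 48))/(w + m(535)) = (√(31 + (-226 - 1*(-312))) + 48)/(-303047 + 597) = (√(31 + (-226 + 312)) + 48)/(-302450) = (√(31 + 86) + 48)*(-1/302450) = (√117 + 48)*(-1/302450) = (3*√13 + 48)*(-1/302450) = (48 + 3*√13)*(-1/302450) = -24/151225 - 3*√13/302450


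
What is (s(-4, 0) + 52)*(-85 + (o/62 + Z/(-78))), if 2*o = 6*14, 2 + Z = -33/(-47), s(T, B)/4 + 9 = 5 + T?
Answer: -95810330/56823 ≈ -1686.1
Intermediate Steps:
s(T, B) = -16 + 4*T (s(T, B) = -36 + 4*(5 + T) = -36 + (20 + 4*T) = -16 + 4*T)
Z = -61/47 (Z = -2 - 33/(-47) = -2 - 33*(-1/47) = -2 + 33/47 = -61/47 ≈ -1.2979)
o = 42 (o = (6*14)/2 = (½)*84 = 42)
(s(-4, 0) + 52)*(-85 + (o/62 + Z/(-78))) = ((-16 + 4*(-4)) + 52)*(-85 + (42/62 - 61/47/(-78))) = ((-16 - 16) + 52)*(-85 + (42*(1/62) - 61/47*(-1/78))) = (-32 + 52)*(-85 + (21/31 + 61/3666)) = 20*(-85 + 78877/113646) = 20*(-9581033/113646) = -95810330/56823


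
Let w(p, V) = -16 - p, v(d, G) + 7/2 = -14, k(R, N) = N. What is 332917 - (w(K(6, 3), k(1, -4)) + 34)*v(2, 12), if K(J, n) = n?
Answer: 666359/2 ≈ 3.3318e+5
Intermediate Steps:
v(d, G) = -35/2 (v(d, G) = -7/2 - 14 = -35/2)
332917 - (w(K(6, 3), k(1, -4)) + 34)*v(2, 12) = 332917 - ((-16 - 1*3) + 34)*(-35)/2 = 332917 - ((-16 - 3) + 34)*(-35)/2 = 332917 - (-19 + 34)*(-35)/2 = 332917 - 15*(-35)/2 = 332917 - 1*(-525/2) = 332917 + 525/2 = 666359/2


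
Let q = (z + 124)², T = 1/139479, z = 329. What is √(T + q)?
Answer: 8*√62378378333682/139479 ≈ 453.00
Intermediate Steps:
T = 1/139479 ≈ 7.1695e-6
q = 205209 (q = (329 + 124)² = 453² = 205209)
√(T + q) = √(1/139479 + 205209) = √(28622346112/139479) = 8*√62378378333682/139479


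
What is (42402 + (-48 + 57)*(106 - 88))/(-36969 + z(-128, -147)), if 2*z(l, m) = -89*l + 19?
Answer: -85128/62527 ≈ -1.3615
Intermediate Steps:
z(l, m) = 19/2 - 89*l/2 (z(l, m) = (-89*l + 19)/2 = (19 - 89*l)/2 = 19/2 - 89*l/2)
(42402 + (-48 + 57)*(106 - 88))/(-36969 + z(-128, -147)) = (42402 + (-48 + 57)*(106 - 88))/(-36969 + (19/2 - 89/2*(-128))) = (42402 + 9*18)/(-36969 + (19/2 + 5696)) = (42402 + 162)/(-36969 + 11411/2) = 42564/(-62527/2) = 42564*(-2/62527) = -85128/62527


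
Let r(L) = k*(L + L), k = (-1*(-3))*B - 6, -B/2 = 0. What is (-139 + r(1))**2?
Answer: 22801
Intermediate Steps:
B = 0 (B = -2*0 = 0)
k = -6 (k = -1*(-3)*0 - 6 = 3*0 - 6 = 0 - 6 = -6)
r(L) = -12*L (r(L) = -6*(L + L) = -12*L)
(-139 + r(1))**2 = (-139 - 12*1)**2 = (-139 - 12)**2 = (-151)**2 = 22801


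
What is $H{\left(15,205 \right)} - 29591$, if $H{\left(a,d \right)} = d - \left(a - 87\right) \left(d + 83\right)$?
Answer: $-8650$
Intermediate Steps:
$H{\left(a,d \right)} = d - \left(-87 + a\right) \left(83 + d\right)$
$H{\left(15,205 \right)} - 29591 = \left(7221 - 1245 + 88 \cdot 205 - 15 \cdot 205\right) - 29591 = \left(7221 - 1245 + 18040 - 3075\right) - 29591 = 20941 - 29591 = -8650$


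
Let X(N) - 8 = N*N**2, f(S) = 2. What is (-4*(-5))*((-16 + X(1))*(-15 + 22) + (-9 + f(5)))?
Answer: -1120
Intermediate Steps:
X(N) = 8 + N**3 (X(N) = 8 + N*N**2 = 8 + N**3)
(-4*(-5))*((-16 + X(1))*(-15 + 22) + (-9 + f(5))) = (-4*(-5))*((-16 + (8 + 1**3))*(-15 + 22) + (-9 + 2)) = 20*((-16 + (8 + 1))*7 - 7) = 20*((-16 + 9)*7 - 7) = 20*(-7*7 - 7) = 20*(-49 - 7) = 20*(-56) = -1120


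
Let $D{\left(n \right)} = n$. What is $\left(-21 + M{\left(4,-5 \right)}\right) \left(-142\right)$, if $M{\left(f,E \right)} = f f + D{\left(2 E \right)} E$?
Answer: $-6390$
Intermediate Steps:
$M{\left(f,E \right)} = f^{2} + 2 E^{2}$ ($M{\left(f,E \right)} = f f + 2 E E = f^{2} + 2 E^{2}$)
$\left(-21 + M{\left(4,-5 \right)}\right) \left(-142\right) = \left(-21 + \left(4^{2} + 2 \left(-5\right)^{2}\right)\right) \left(-142\right) = \left(-21 + \left(16 + 2 \cdot 25\right)\right) \left(-142\right) = \left(-21 + \left(16 + 50\right)\right) \left(-142\right) = \left(-21 + 66\right) \left(-142\right) = 45 \left(-142\right) = -6390$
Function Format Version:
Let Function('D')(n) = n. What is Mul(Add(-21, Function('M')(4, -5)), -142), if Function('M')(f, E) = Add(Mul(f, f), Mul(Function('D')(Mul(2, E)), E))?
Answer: -6390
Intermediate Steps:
Function('M')(f, E) = Add(Pow(f, 2), Mul(2, Pow(E, 2))) (Function('M')(f, E) = Add(Mul(f, f), Mul(Mul(2, E), E)) = Add(Pow(f, 2), Mul(2, Pow(E, 2))))
Mul(Add(-21, Function('M')(4, -5)), -142) = Mul(Add(-21, Add(Pow(4, 2), Mul(2, Pow(-5, 2)))), -142) = Mul(Add(-21, Add(16, Mul(2, 25))), -142) = Mul(Add(-21, Add(16, 50)), -142) = Mul(Add(-21, 66), -142) = Mul(45, -142) = -6390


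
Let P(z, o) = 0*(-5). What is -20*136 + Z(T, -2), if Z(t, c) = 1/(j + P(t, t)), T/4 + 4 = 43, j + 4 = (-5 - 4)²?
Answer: -209439/77 ≈ -2720.0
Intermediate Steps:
j = 77 (j = -4 + (-5 - 4)² = -4 + (-9)² = -4 + 81 = 77)
T = 156 (T = -16 + 4*43 = -16 + 172 = 156)
P(z, o) = 0
Z(t, c) = 1/77 (Z(t, c) = 1/(77 + 0) = 1/77)
-20*136 + Z(T, -2) = -20*136 + 1/77 = -2720 + 1/77 = -209439/77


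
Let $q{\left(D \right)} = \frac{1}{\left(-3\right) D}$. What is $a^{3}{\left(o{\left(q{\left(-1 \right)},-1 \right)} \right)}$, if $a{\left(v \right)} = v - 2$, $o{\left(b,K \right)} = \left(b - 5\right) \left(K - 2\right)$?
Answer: $1728$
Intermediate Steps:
$q{\left(D \right)} = - \frac{1}{3 D}$
$o{\left(b,K \right)} = \left(-5 + b\right) \left(-2 + K\right)$
$a{\left(v \right)} = -2 + v$
$a^{3}{\left(o{\left(q{\left(-1 \right)},-1 \right)} \right)} = \left(-2 - \left(-15 + \frac{1}{3} + 2 \left(- \frac{1}{3}\right) \frac{1}{-1}\right)\right)^{3} = \left(-2 + \left(10 + 5 - 2 \left(\left(- \frac{1}{3}\right) \left(-1\right)\right) - \left(- \frac{1}{3}\right) \left(-1\right)\right)\right)^{3} = \left(-2 + \left(10 + 5 - \frac{2}{3} - \frac{1}{3}\right)\right)^{3} = \left(-2 + 14\right)^{3} = 12^{3} = 1728$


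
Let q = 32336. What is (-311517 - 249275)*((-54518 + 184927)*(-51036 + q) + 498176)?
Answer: 1367295084338208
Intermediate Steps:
(-311517 - 249275)*((-54518 + 184927)*(-51036 + q) + 498176) = (-311517 - 249275)*((-54518 + 184927)*(-51036 + 32336) + 498176) = -560792*(130409*(-18700) + 498176) = -560792*(-2438648300 + 498176) = -560792*(-2438150124) = 1367295084338208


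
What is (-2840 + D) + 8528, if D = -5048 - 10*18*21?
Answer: -3140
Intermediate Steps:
D = -8828 (D = -5048 - 180*21 = -5048 - 1*3780 = -5048 - 3780 = -8828)
(-2840 + D) + 8528 = (-2840 - 8828) + 8528 = -11668 + 8528 = -3140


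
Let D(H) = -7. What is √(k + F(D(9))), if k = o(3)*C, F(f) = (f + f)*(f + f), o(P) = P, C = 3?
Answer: √205 ≈ 14.318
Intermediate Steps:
F(f) = 4*f² (F(f) = (2*f)*(2*f) = 4*f²)
k = 9 (k = 3*3 = 9)
√(k + F(D(9))) = √(9 + 4*(-7)²) = √(9 + 4*49) = √(9 + 196) = √205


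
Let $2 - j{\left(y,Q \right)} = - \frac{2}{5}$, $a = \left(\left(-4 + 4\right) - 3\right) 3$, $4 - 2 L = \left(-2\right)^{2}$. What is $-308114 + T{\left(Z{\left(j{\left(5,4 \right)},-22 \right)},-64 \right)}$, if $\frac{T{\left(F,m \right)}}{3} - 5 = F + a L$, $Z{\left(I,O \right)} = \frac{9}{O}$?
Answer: $- \frac{6778205}{22} \approx -3.081 \cdot 10^{5}$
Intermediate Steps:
$L = 0$ ($L = 2 - \frac{\left(-2\right)^{2}}{2} = 2 - 2 = 0$)
$a = -9$ ($a = \left(0 - 3\right) 3 = \left(-3\right) 3 = -9$)
$j{\left(y,Q \right)} = \frac{12}{5}$ ($j{\left(y,Q \right)} = 2 - - \frac{2}{5} = 2 + \frac{2}{5} = \frac{12}{5}$)
$T{\left(F,m \right)} = 15 + 3 F$ ($T{\left(F,m \right)} = 15 + 3 \left(F - 0\right) = 15 + 3 \left(F + 0\right) = 15 + 3 F$)
$-308114 + T{\left(Z{\left(j{\left(5,4 \right)},-22 \right)},-64 \right)} = -308114 + \left(15 + 3 \frac{9}{-22}\right) = -308114 + \left(15 + 3 \cdot 9 \left(- \frac{1}{22}\right)\right) = -308114 + \left(15 + 3 \left(- \frac{9}{22}\right)\right) = -308114 + \left(15 - \frac{27}{22}\right) = -308114 + \frac{303}{22} = - \frac{6778205}{22}$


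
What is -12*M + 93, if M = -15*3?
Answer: 633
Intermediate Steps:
M = -45
-12*M + 93 = -12*(-45) + 93 = 540 + 93 = 633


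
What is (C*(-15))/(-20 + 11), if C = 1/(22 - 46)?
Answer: -5/72 ≈ -0.069444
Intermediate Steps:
C = -1/24 (C = 1/(-24) = -1/24 ≈ -0.041667)
(C*(-15))/(-20 + 11) = (-1/24*(-15))/(-20 + 11) = (5/8)/(-9) = (5/8)*(-⅑) = -5/72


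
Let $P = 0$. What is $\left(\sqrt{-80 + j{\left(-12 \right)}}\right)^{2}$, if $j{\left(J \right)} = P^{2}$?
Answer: $-80$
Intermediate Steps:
$j{\left(J \right)} = 0$ ($j{\left(J \right)} = 0^{2} = 0$)
$\left(\sqrt{-80 + j{\left(-12 \right)}}\right)^{2} = \left(\sqrt{-80 + 0}\right)^{2} = \left(\sqrt{-80}\right)^{2} = \left(4 i \sqrt{5}\right)^{2} = -80$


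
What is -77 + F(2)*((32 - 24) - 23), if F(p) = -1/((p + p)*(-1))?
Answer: -323/4 ≈ -80.750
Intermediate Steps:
F(p) = 1/(2*p) (F(p) = -1/((2*p)*(-1)) = -1/((-2*p)) = -(-1)/(2*p) = 1/(2*p))
-77 + F(2)*((32 - 24) - 23) = -77 + ((½)/2)*((32 - 24) - 23) = -77 + ((½)*(½))*(8 - 23) = -77 + (¼)*(-15) = -77 - 15/4 = -323/4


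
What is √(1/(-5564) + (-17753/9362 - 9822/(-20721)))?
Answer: I*√11508207106148767924481/89946697594 ≈ 1.1927*I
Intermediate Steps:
√(1/(-5564) + (-17753/9362 - 9822/(-20721))) = √(-1/5564 + (-17753*1/9362 - 9822*(-1/20721))) = √(-1/5564 + (-17753/9362 + 3274/6907)) = √(-1/5564 - 91968783/64663334) = √(-255889485973/179893395188) = I*√11508207106148767924481/89946697594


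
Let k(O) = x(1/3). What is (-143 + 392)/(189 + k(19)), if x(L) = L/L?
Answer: 249/190 ≈ 1.3105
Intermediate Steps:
x(L) = 1
k(O) = 1
(-143 + 392)/(189 + k(19)) = (-143 + 392)/(189 + 1) = 249/190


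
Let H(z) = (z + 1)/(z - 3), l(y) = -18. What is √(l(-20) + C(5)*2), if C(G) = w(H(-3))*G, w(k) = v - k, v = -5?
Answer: I*√642/3 ≈ 8.4459*I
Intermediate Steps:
H(z) = (1 + z)/(-3 + z)
w(k) = -5 - k
C(G) = -16*G/3 (C(G) = (-5 - (1 - 3)/(-3 - 3))*G = (-5 - (-2)/(-6))*G = (-5 - (-1)*(-2)/6)*G = (-5 - 1*⅓)*G = (-5 - ⅓)*G = -16*G/3)
√(l(-20) + C(5)*2) = √(-18 - 16/3*5*2) = √(-18 - 80/3*2) = √(-18 - 160/3) = √(-214/3) = I*√642/3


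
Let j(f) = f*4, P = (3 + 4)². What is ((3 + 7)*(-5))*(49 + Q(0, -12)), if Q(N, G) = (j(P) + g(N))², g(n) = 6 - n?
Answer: -2042650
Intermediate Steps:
P = 49 (P = 7² = 49)
j(f) = 4*f
Q(N, G) = (202 - N)² (Q(N, G) = (4*49 + (6 - N))² = (196 + (6 - N))² = (202 - N)²)
((3 + 7)*(-5))*(49 + Q(0, -12)) = ((3 + 7)*(-5))*(49 + (-202 + 0)²) = (10*(-5))*(49 + (-202)²) = -50*(49 + 40804) = -50*40853 = -2042650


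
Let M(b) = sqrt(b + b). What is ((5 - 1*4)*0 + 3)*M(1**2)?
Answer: 3*sqrt(2) ≈ 4.2426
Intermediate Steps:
M(b) = sqrt(2)*sqrt(b) (M(b) = sqrt(2*b) = sqrt(2)*sqrt(b))
((5 - 1*4)*0 + 3)*M(1**2) = ((5 - 1*4)*0 + 3)*(sqrt(2)*sqrt(1**2)) = ((5 - 4)*0 + 3)*(sqrt(2)*sqrt(1)) = (1*0 + 3)*(sqrt(2)*1) = (0 + 3)*sqrt(2) = 3*sqrt(2)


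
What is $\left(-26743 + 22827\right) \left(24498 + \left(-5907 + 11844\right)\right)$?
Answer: $-119183460$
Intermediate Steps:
$\left(-26743 + 22827\right) \left(24498 + \left(-5907 + 11844\right)\right) = - 3916 \left(24498 + 5937\right) = \left(-3916\right) 30435 = -119183460$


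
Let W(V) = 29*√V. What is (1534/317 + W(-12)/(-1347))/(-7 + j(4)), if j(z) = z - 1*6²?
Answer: -118/951 + 58*I*√3/52533 ≈ -0.12408 + 0.0019123*I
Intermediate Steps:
j(z) = -36 + z (j(z) = z - 1*36 = z - 36 = -36 + z)
(1534/317 + W(-12)/(-1347))/(-7 + j(4)) = (1534/317 + (29*√(-12))/(-1347))/(-7 + (-36 + 4)) = (1534*(1/317) + (29*(2*I*√3))*(-1/1347))/(-7 - 32) = (1534/317 + (58*I*√3)*(-1/1347))/(-39) = (1534/317 - 58*I*√3/1347)*(-1/39) = -118/951 + 58*I*√3/52533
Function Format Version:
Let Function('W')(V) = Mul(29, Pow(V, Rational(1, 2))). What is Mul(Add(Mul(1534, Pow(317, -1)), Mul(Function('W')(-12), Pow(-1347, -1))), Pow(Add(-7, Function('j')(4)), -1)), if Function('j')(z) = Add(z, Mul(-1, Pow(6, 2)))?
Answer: Add(Rational(-118, 951), Mul(Rational(58, 52533), I, Pow(3, Rational(1, 2)))) ≈ Add(-0.12408, Mul(0.0019123, I))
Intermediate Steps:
Function('j')(z) = Add(-36, z) (Function('j')(z) = Add(z, Mul(-1, 36)) = Add(z, -36) = Add(-36, z))
Mul(Add(Mul(1534, Pow(317, -1)), Mul(Function('W')(-12), Pow(-1347, -1))), Pow(Add(-7, Function('j')(4)), -1)) = Mul(Add(Mul(1534, Pow(317, -1)), Mul(Mul(29, Pow(-12, Rational(1, 2))), Pow(-1347, -1))), Pow(Add(-7, Add(-36, 4)), -1)) = Mul(Add(Mul(1534, Rational(1, 317)), Mul(Mul(29, Mul(2, I, Pow(3, Rational(1, 2)))), Rational(-1, 1347))), Pow(Add(-7, -32), -1)) = Mul(Add(Rational(1534, 317), Mul(Mul(58, I, Pow(3, Rational(1, 2))), Rational(-1, 1347))), Pow(-39, -1)) = Mul(Add(Rational(1534, 317), Mul(Rational(-58, 1347), I, Pow(3, Rational(1, 2)))), Rational(-1, 39)) = Add(Rational(-118, 951), Mul(Rational(58, 52533), I, Pow(3, Rational(1, 2))))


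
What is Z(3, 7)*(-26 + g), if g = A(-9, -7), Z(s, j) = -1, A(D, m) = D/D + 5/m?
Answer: 180/7 ≈ 25.714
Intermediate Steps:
A(D, m) = 1 + 5/m
g = 2/7 (g = (5 - 7)/(-7) = -1/7*(-2) = 2/7 ≈ 0.28571)
Z(3, 7)*(-26 + g) = -(-26 + 2/7) = -1*(-180/7) = 180/7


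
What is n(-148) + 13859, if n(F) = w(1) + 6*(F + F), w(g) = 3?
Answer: 12086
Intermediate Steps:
n(F) = 3 + 12*F (n(F) = 3 + 6*(F + F) = 3 + 6*(2*F) = 3 + 12*F)
n(-148) + 13859 = (3 + 12*(-148)) + 13859 = (3 - 1776) + 13859 = -1773 + 13859 = 12086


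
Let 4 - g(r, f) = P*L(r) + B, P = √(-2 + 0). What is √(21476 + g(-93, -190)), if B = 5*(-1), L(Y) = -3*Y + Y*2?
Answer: √(21485 - 93*I*√2) ≈ 146.58 - 0.4486*I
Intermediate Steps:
L(Y) = -Y (L(Y) = -3*Y + 2*Y = -Y)
B = -5
P = I*√2 (P = √(-2) = I*√2 ≈ 1.4142*I)
g(r, f) = 9 + I*r*√2 (g(r, f) = 4 - ((I*√2)*(-r) - 5) = 4 - (-I*r*√2 - 5) = 4 - (-5 - I*r*√2) = 4 + (5 + I*r*√2) = 9 + I*r*√2)
√(21476 + g(-93, -190)) = √(21476 + (9 + I*(-93)*√2)) = √(21476 + (9 - 93*I*√2)) = √(21485 - 93*I*√2)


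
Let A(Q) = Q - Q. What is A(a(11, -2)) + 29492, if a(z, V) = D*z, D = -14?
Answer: 29492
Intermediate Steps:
a(z, V) = -14*z
A(Q) = 0
A(a(11, -2)) + 29492 = 0 + 29492 = 29492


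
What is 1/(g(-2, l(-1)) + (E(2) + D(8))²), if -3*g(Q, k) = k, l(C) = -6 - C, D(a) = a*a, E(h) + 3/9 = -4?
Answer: 9/32056 ≈ 0.00028076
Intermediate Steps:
E(h) = -13/3 (E(h) = -⅓ - 4 = -13/3)
D(a) = a²
g(Q, k) = -k/3
1/(g(-2, l(-1)) + (E(2) + D(8))²) = 1/(-(-6 - 1*(-1))/3 + (-13/3 + 8²)²) = 1/(-(-6 + 1)/3 + (-13/3 + 64)²) = 1/(-⅓*(-5) + (179/3)²) = 1/(5/3 + 32041/9) = 1/(32056/9) = 9/32056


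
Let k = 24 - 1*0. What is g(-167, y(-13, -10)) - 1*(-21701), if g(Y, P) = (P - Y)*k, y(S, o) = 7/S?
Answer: 334049/13 ≈ 25696.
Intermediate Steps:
k = 24 (k = 24 + 0 = 24)
g(Y, P) = -24*Y + 24*P (g(Y, P) = (P - Y)*24 = -24*Y + 24*P)
g(-167, y(-13, -10)) - 1*(-21701) = (-24*(-167) + 24*(7/(-13))) - 1*(-21701) = (4008 + 24*(7*(-1/13))) + 21701 = (4008 + 24*(-7/13)) + 21701 = (4008 - 168/13) + 21701 = 51936/13 + 21701 = 334049/13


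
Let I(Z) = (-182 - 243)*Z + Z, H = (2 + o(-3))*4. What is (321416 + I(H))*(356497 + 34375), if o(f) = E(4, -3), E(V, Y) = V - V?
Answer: 124306676928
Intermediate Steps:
E(V, Y) = 0
o(f) = 0
H = 8 (H = (2 + 0)*4 = 2*4 = 8)
I(Z) = -424*Z (I(Z) = -425*Z + Z = -424*Z)
(321416 + I(H))*(356497 + 34375) = (321416 - 424*8)*(356497 + 34375) = (321416 - 3392)*390872 = 318024*390872 = 124306676928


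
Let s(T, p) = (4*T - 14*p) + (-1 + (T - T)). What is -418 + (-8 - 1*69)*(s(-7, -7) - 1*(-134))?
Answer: -16049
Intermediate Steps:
s(T, p) = -1 - 14*p + 4*T (s(T, p) = (-14*p + 4*T) + (-1 + 0) = (-14*p + 4*T) - 1 = -1 - 14*p + 4*T)
-418 + (-8 - 1*69)*(s(-7, -7) - 1*(-134)) = -418 + (-8 - 1*69)*((-1 - 14*(-7) + 4*(-7)) - 1*(-134)) = -418 + (-8 - 69)*((-1 + 98 - 28) + 134) = -418 - 77*(69 + 134) = -418 - 77*203 = -418 - 15631 = -16049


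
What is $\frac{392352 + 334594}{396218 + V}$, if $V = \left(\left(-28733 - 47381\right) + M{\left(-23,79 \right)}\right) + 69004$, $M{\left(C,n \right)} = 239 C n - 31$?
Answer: $- \frac{363473}{22593} \approx -16.088$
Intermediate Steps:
$M{\left(C,n \right)} = -31 + 239 C n$ ($M{\left(C,n \right)} = 239 C n - 31 = -31 + 239 C n$)
$V = -441404$ ($V = \left(\left(-28733 - 47381\right) + \left(-31 + 239 \left(-23\right) 79\right)\right) + 69004 = \left(-76114 - 434294\right) + 69004 = -510408 + 69004 = -441404$)
$\frac{392352 + 334594}{396218 + V} = \frac{392352 + 334594}{396218 - 441404} = \frac{726946}{-45186} = 726946 \left(- \frac{1}{45186}\right) = - \frac{363473}{22593}$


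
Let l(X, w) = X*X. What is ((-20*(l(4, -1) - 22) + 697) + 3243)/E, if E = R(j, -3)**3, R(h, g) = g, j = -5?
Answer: -4060/27 ≈ -150.37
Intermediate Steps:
l(X, w) = X**2
E = -27 (E = (-3)**3 = -27)
((-20*(l(4, -1) - 22) + 697) + 3243)/E = ((-20*(4**2 - 22) + 697) + 3243)/(-27) = ((-20*(16 - 22) + 697) + 3243)*(-1/27) = ((-20*(-6) + 697) + 3243)*(-1/27) = ((120 + 697) + 3243)*(-1/27) = (817 + 3243)*(-1/27) = 4060*(-1/27) = -4060/27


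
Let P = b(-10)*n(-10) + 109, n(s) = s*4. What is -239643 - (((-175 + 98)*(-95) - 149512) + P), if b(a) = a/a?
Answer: -97515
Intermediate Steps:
n(s) = 4*s
b(a) = 1
P = 69 (P = 1*(4*(-10)) + 109 = 1*(-40) + 109 = -40 + 109 = 69)
-239643 - (((-175 + 98)*(-95) - 149512) + P) = -239643 - (((-175 + 98)*(-95) - 149512) + 69) = -239643 - ((-77*(-95) - 149512) + 69) = -239643 - ((7315 - 149512) + 69) = -239643 - (-142197 + 69) = -239643 - 1*(-142128) = -239643 + 142128 = -97515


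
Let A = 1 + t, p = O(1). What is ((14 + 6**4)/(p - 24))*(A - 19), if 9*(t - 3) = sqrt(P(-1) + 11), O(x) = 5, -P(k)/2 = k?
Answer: 19650/19 - 1310*sqrt(13)/171 ≈ 1006.6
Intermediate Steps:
P(k) = -2*k
p = 5
t = 3 + sqrt(13)/9 (t = 3 + sqrt(-2*(-1) + 11)/9 = 3 + sqrt(2 + 11)/9 = 3 + sqrt(13)/9 ≈ 3.4006)
A = 4 + sqrt(13)/9 (A = 1 + (3 + sqrt(13)/9) = 4 + sqrt(13)/9 ≈ 4.4006)
((14 + 6**4)/(p - 24))*(A - 19) = ((14 + 6**4)/(5 - 24))*((4 + sqrt(13)/9) - 19) = ((14 + 1296)/(-19))*(-15 + sqrt(13)/9) = (1310*(-1/19))*(-15 + sqrt(13)/9) = -1310*(-15 + sqrt(13)/9)/19 = 19650/19 - 1310*sqrt(13)/171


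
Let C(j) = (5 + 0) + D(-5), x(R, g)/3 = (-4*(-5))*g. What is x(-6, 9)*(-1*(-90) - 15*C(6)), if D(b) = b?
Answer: 48600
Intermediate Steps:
x(R, g) = 60*g (x(R, g) = 3*((-4*(-5))*g) = 3*(20*g) = 60*g)
C(j) = 0 (C(j) = (5 + 0) - 5 = 5 - 5 = 0)
x(-6, 9)*(-1*(-90) - 15*C(6)) = (60*9)*(-1*(-90) - 15*0) = 540*(90 + 0) = 540*90 = 48600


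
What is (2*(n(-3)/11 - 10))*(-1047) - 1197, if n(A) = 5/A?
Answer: 220663/11 ≈ 20060.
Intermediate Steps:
(2*(n(-3)/11 - 10))*(-1047) - 1197 = (2*((5/(-3))/11 - 10))*(-1047) - 1197 = (2*((5*(-⅓))*(1/11) - 10))*(-1047) - 1197 = (2*(-5/3*1/11 - 10))*(-1047) - 1197 = (2*(-5/33 - 10))*(-1047) - 1197 = (2*(-335/33))*(-1047) - 1197 = -670/33*(-1047) - 1197 = 233830/11 - 1197 = 220663/11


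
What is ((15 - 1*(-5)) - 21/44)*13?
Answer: 11167/44 ≈ 253.80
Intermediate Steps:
((15 - 1*(-5)) - 21/44)*13 = ((15 + 5) - 21*1/44)*13 = (20 - 21/44)*13 = (859/44)*13 = 11167/44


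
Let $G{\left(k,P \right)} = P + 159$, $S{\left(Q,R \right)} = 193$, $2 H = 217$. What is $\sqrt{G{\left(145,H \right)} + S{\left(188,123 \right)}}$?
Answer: $\frac{\sqrt{1842}}{2} \approx 21.459$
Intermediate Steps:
$H = \frac{217}{2}$ ($H = \frac{1}{2} \cdot 217 = \frac{217}{2} \approx 108.5$)
$G{\left(k,P \right)} = 159 + P$
$\sqrt{G{\left(145,H \right)} + S{\left(188,123 \right)}} = \sqrt{\left(159 + \frac{217}{2}\right) + 193} = \sqrt{\frac{535}{2} + 193} = \sqrt{\frac{921}{2}} = \frac{\sqrt{1842}}{2}$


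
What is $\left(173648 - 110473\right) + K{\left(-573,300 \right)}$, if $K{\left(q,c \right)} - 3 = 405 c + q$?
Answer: $184105$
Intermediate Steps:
$K{\left(q,c \right)} = 3 + q + 405 c$ ($K{\left(q,c \right)} = 3 + \left(405 c + q\right) = 3 + \left(q + 405 c\right) = 3 + q + 405 c$)
$\left(173648 - 110473\right) + K{\left(-573,300 \right)} = \left(173648 - 110473\right) + \left(3 - 573 + 405 \cdot 300\right) = 63175 + \left(3 - 573 + 121500\right) = 63175 + 120930 = 184105$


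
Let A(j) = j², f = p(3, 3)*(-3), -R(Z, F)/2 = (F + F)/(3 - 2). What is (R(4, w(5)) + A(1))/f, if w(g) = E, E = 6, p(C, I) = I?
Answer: 23/9 ≈ 2.5556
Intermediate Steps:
w(g) = 6
R(Z, F) = -4*F (R(Z, F) = -2*(F + F)/(3 - 2) = -2*2*F/1 = -2*2*F = -4*F)
f = -9 (f = 3*(-3) = -9)
(R(4, w(5)) + A(1))/f = (-4*6 + 1²)/(-9) = (-24 + 1)*(-⅑) = -23*(-⅑) = 23/9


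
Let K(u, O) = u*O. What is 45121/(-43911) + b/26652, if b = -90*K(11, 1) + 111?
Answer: -413720887/390105324 ≈ -1.0605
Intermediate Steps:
K(u, O) = O*u
b = -879 (b = -90*11 + 111 = -990 + 111 = -879)
45121/(-43911) + b/26652 = 45121/(-43911) - 879/26652 = 45121*(-1/43911) - 879*1/26652 = -45121/43911 - 293/8884 = -413720887/390105324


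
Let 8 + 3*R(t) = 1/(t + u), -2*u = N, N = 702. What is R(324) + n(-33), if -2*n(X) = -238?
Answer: 9422/81 ≈ 116.32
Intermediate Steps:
n(X) = 119 (n(X) = -½*(-238) = 119)
u = -351 (u = -½*702 = -351)
R(t) = -8/3 + 1/(3*(-351 + t)) (R(t) = -8/3 + 1/(3*(t - 351)) = -8/3 + 1/(3*(-351 + t)))
R(324) + n(-33) = (2809 - 8*324)/(3*(-351 + 324)) + 119 = (⅓)*(2809 - 2592)/(-27) + 119 = (⅓)*(-1/27)*217 + 119 = -217/81 + 119 = 9422/81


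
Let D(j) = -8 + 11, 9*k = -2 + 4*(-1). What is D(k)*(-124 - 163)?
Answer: -861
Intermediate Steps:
k = -2/3 (k = (-2 + 4*(-1))/9 = (-2 - 4)/9 = (1/9)*(-6) = -2/3 ≈ -0.66667)
D(j) = 3
D(k)*(-124 - 163) = 3*(-124 - 163) = 3*(-287) = -861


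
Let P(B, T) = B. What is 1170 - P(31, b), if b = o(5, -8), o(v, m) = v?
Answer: 1139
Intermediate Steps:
b = 5
1170 - P(31, b) = 1170 - 1*31 = 1170 - 31 = 1139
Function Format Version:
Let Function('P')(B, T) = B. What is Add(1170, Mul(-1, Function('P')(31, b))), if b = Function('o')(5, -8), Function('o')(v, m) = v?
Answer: 1139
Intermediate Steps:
b = 5
Add(1170, Mul(-1, Function('P')(31, b))) = Add(1170, Mul(-1, 31)) = Add(1170, -31) = 1139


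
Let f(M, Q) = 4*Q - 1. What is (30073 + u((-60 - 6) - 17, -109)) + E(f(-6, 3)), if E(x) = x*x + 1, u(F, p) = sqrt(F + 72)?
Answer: 30195 + I*sqrt(11) ≈ 30195.0 + 3.3166*I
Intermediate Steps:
f(M, Q) = -1 + 4*Q
u(F, p) = sqrt(72 + F)
E(x) = 1 + x**2 (E(x) = x**2 + 1 = 1 + x**2)
(30073 + u((-60 - 6) - 17, -109)) + E(f(-6, 3)) = (30073 + sqrt(72 + ((-60 - 6) - 17))) + (1 + (-1 + 4*3)**2) = (30073 + sqrt(72 + (-66 - 17))) + (1 + (-1 + 12)**2) = (30073 + sqrt(72 - 83)) + (1 + 11**2) = (30073 + sqrt(-11)) + (1 + 121) = (30073 + I*sqrt(11)) + 122 = 30195 + I*sqrt(11)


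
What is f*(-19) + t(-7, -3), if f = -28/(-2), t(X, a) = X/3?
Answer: -805/3 ≈ -268.33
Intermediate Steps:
t(X, a) = X/3 (t(X, a) = X*(1/3) = X/3)
f = 14 (f = -28*(-1/2) = 14)
f*(-19) + t(-7, -3) = 14*(-19) + (1/3)*(-7) = -266 - 7/3 = -805/3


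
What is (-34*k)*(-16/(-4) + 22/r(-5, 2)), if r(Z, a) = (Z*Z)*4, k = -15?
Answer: 10761/5 ≈ 2152.2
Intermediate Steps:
r(Z, a) = 4*Z² (r(Z, a) = Z²*4 = 4*Z²)
(-34*k)*(-16/(-4) + 22/r(-5, 2)) = (-34*(-15))*(-16/(-4) + 22/((4*(-5)²))) = 510*(-16*(-¼) + 22/((4*25))) = 510*(4 + 22/100) = 510*(4 + 22*(1/100)) = 510*(4 + 11/50) = 510*(211/50) = 10761/5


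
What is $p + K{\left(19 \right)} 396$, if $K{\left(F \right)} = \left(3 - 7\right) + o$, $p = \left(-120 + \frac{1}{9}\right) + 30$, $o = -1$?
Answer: $- \frac{18629}{9} \approx -2069.9$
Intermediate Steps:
$p = - \frac{809}{9}$ ($p = \left(-120 + \frac{1}{9}\right) + 30 = - \frac{1079}{9} + 30 = - \frac{809}{9} \approx -89.889$)
$K{\left(F \right)} = -5$ ($K{\left(F \right)} = \left(3 - 7\right) - 1 = -4 - 1 = -5$)
$p + K{\left(19 \right)} 396 = - \frac{809}{9} - 1980 = - \frac{18629}{9}$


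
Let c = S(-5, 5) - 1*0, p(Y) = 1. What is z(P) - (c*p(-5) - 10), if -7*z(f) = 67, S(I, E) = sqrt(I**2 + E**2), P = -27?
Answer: 3/7 - 5*sqrt(2) ≈ -6.6425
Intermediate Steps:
S(I, E) = sqrt(E**2 + I**2)
z(f) = -67/7 (z(f) = -1/7*67 = -67/7)
c = 5*sqrt(2) (c = sqrt(5**2 + (-5)**2) - 1*0 = sqrt(25 + 25) + 0 = sqrt(50) + 0 = 5*sqrt(2) + 0 = 5*sqrt(2) ≈ 7.0711)
z(P) - (c*p(-5) - 10) = -67/7 - ((5*sqrt(2))*1 - 10) = -67/7 - (5*sqrt(2) - 10) = -67/7 - (-10 + 5*sqrt(2)) = -67/7 + (10 - 5*sqrt(2)) = 3/7 - 5*sqrt(2)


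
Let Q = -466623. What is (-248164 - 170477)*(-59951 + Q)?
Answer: 220445465934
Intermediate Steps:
(-248164 - 170477)*(-59951 + Q) = (-248164 - 170477)*(-59951 - 466623) = -418641*(-526574) = 220445465934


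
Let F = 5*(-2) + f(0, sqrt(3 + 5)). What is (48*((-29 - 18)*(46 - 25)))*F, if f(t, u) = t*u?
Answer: 473760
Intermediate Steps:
F = -10 (F = 5*(-2) + 0*sqrt(3 + 5) = -10 + 0*sqrt(8) = -10 + 0*(2*sqrt(2)) = -10 + 0 = -10)
(48*((-29 - 18)*(46 - 25)))*F = (48*((-29 - 18)*(46 - 25)))*(-10) = (48*(-47*21))*(-10) = (48*(-987))*(-10) = -47376*(-10) = 473760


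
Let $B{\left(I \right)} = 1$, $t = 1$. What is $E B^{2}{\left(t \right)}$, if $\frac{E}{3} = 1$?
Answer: $3$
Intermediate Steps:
$E = 3$ ($E = 3 \cdot 1 = 3$)
$E B^{2}{\left(t \right)} = 3 \cdot 1^{2} = 3 \cdot 1 = 3$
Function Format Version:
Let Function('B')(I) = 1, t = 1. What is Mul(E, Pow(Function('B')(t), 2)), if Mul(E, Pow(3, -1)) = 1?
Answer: 3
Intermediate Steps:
E = 3 (E = Mul(3, 1) = 3)
Mul(E, Pow(Function('B')(t), 2)) = Mul(3, Pow(1, 2)) = Mul(3, 1) = 3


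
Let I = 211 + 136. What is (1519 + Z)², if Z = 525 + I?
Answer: 5716881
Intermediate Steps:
I = 347
Z = 872 (Z = 525 + 347 = 872)
(1519 + Z)² = (1519 + 872)² = 2391² = 5716881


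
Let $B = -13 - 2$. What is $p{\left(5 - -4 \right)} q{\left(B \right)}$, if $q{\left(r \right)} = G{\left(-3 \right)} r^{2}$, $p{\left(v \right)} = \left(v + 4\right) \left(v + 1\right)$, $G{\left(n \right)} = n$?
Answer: $-87750$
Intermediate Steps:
$B = -15$ ($B = -13 - 2 = -15$)
$p{\left(v \right)} = \left(1 + v\right) \left(4 + v\right)$ ($p{\left(v \right)} = \left(4 + v\right) \left(1 + v\right) = \left(1 + v\right) \left(4 + v\right)$)
$q{\left(r \right)} = - 3 r^{2}$
$p{\left(5 - -4 \right)} q{\left(B \right)} = \left(4 + \left(5 - -4\right)^{2} + 5 \left(5 - -4\right)\right) \left(- 3 \left(-15\right)^{2}\right) = \left(4 + \left(5 + 4\right)^{2} + 5 \left(5 + 4\right)\right) \left(\left(-3\right) 225\right) = \left(4 + 9^{2} + 5 \cdot 9\right) \left(-675\right) = \left(4 + 81 + 45\right) \left(-675\right) = 130 \left(-675\right) = -87750$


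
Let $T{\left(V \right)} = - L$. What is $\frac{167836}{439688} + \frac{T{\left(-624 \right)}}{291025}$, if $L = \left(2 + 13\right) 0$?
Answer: $\frac{41959}{109922} \approx 0.38172$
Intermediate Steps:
$L = 0$ ($L = 15 \cdot 0 = 0$)
$T{\left(V \right)} = 0$ ($T{\left(V \right)} = \left(-1\right) 0 = 0$)
$\frac{167836}{439688} + \frac{T{\left(-624 \right)}}{291025} = \frac{167836}{439688} + \frac{0}{291025} = 167836 \cdot \frac{1}{439688} + 0 \cdot \frac{1}{291025} = \frac{41959}{109922} + 0 = \frac{41959}{109922}$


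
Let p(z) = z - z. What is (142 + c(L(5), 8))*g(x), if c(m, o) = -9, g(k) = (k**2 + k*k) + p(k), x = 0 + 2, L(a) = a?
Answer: 1064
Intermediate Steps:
x = 2
p(z) = 0
g(k) = 2*k**2 (g(k) = (k**2 + k*k) + 0 = (k**2 + k**2) + 0 = 2*k**2 + 0 = 2*k**2)
(142 + c(L(5), 8))*g(x) = (142 - 9)*(2*2**2) = 133*(2*4) = 133*8 = 1064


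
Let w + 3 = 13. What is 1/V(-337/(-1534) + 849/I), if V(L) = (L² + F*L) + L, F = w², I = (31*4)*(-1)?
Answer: -9045531664/5657233923891 ≈ -0.0015989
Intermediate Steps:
w = 10 (w = -3 + 13 = 10)
I = -124 (I = 124*(-1) = -124)
F = 100 (F = 10² = 100)
V(L) = L² + 101*L (V(L) = (L² + 100*L) + L = L² + 101*L)
1/V(-337/(-1534) + 849/I) = 1/((-337/(-1534) + 849/(-124))*(101 + (-337/(-1534) + 849/(-124)))) = 1/((-337*(-1/1534) + 849*(-1/124))*(101 + (-337*(-1/1534) + 849*(-1/124)))) = 1/((337/1534 - 849/124)*(101 + (337/1534 - 849/124))) = 1/(-630289*(101 - 630289/95108)/95108) = 1/(-630289/95108*8975619/95108) = 1/(-5657233923891/9045531664) = -9045531664/5657233923891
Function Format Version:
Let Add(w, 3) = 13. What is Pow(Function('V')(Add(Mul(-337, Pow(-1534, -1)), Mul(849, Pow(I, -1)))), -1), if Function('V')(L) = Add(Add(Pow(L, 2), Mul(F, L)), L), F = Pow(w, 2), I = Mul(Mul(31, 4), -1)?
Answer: Rational(-9045531664, 5657233923891) ≈ -0.0015989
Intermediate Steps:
w = 10 (w = Add(-3, 13) = 10)
I = -124 (I = Mul(124, -1) = -124)
F = 100 (F = Pow(10, 2) = 100)
Function('V')(L) = Add(Pow(L, 2), Mul(101, L)) (Function('V')(L) = Add(Add(Pow(L, 2), Mul(100, L)), L) = Add(Pow(L, 2), Mul(101, L)))
Pow(Function('V')(Add(Mul(-337, Pow(-1534, -1)), Mul(849, Pow(I, -1)))), -1) = Pow(Mul(Add(Mul(-337, Pow(-1534, -1)), Mul(849, Pow(-124, -1))), Add(101, Add(Mul(-337, Pow(-1534, -1)), Mul(849, Pow(-124, -1))))), -1) = Pow(Mul(Add(Mul(-337, Rational(-1, 1534)), Mul(849, Rational(-1, 124))), Add(101, Add(Mul(-337, Rational(-1, 1534)), Mul(849, Rational(-1, 124))))), -1) = Pow(Mul(Add(Rational(337, 1534), Rational(-849, 124)), Add(101, Add(Rational(337, 1534), Rational(-849, 124)))), -1) = Pow(Mul(Rational(-630289, 95108), Add(101, Rational(-630289, 95108))), -1) = Pow(Mul(Rational(-630289, 95108), Rational(8975619, 95108)), -1) = Pow(Rational(-5657233923891, 9045531664), -1) = Rational(-9045531664, 5657233923891)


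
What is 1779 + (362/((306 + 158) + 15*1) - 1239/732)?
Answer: 207812905/116876 ≈ 1778.1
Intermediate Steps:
1779 + (362/((306 + 158) + 15*1) - 1239/732) = 1779 + (362/(464 + 15) - 1239*1/732) = 1779 + (362/479 - 413/244) = 1779 - 109499/116876 = 207812905/116876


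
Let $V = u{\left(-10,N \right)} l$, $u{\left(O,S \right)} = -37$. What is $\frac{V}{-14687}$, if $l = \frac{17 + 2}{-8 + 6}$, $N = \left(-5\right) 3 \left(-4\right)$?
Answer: $- \frac{37}{1546} \approx -0.023933$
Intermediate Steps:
$N = 60$ ($N = \left(-15\right) \left(-4\right) = 60$)
$l = - \frac{19}{2}$ ($l = \frac{19}{-2} = 19 \left(- \frac{1}{2}\right) = - \frac{19}{2} \approx -9.5$)
$V = \frac{703}{2}$ ($V = \left(-37\right) \left(- \frac{19}{2}\right) = \frac{703}{2} \approx 351.5$)
$\frac{V}{-14687} = \frac{703}{2 \left(-14687\right)} = \frac{703}{2} \left(- \frac{1}{14687}\right) = - \frac{37}{1546}$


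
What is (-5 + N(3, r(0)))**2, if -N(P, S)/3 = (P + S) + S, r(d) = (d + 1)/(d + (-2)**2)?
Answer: 961/4 ≈ 240.25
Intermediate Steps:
r(d) = (1 + d)/(4 + d) (r(d) = (1 + d)/(d + 4) = (1 + d)/(4 + d))
N(P, S) = -6*S - 3*P (N(P, S) = -3*((P + S) + S) = -3*(P + 2*S) = -6*S - 3*P)
(-5 + N(3, r(0)))**2 = (-5 + (-6*(1 + 0)/(4 + 0) - 3*3))**2 = (-5 + (-6/4 - 9))**2 = (-5 + (-3/2 - 9))**2 = (-5 - 21/2)**2 = (-31/2)**2 = 961/4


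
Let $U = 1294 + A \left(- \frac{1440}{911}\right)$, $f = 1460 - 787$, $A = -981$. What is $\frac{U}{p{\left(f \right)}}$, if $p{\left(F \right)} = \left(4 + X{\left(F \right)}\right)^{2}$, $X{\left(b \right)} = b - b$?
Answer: $\frac{1295737}{7288} \approx 177.79$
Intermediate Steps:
$X{\left(b \right)} = 0$
$f = 673$ ($f = 1460 - 787 = 673$)
$p{\left(F \right)} = 16$ ($p{\left(F \right)} = \left(4 + 0\right)^{2} = 4^{2} = 16$)
$U = \frac{2591474}{911}$ ($U = 1294 - 981 \left(- \frac{1440}{911}\right) = 1294 - 981 \left(\left(-1440\right) \frac{1}{911}\right) = 1294 - - \frac{1412640}{911} = 1294 + \frac{1412640}{911} = \frac{2591474}{911} \approx 2844.6$)
$\frac{U}{p{\left(f \right)}} = \frac{2591474}{911 \cdot 16} = \frac{2591474}{911} \cdot \frac{1}{16} = \frac{1295737}{7288}$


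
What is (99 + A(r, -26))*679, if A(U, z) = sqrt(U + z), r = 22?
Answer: 67221 + 1358*I ≈ 67221.0 + 1358.0*I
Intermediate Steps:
(99 + A(r, -26))*679 = (99 + sqrt(22 - 26))*679 = (99 + sqrt(-4))*679 = (99 + 2*I)*679 = 67221 + 1358*I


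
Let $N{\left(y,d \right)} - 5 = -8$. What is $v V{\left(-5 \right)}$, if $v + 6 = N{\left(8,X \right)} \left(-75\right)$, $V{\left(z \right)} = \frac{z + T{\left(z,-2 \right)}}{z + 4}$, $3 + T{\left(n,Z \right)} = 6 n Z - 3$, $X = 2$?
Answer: $-10731$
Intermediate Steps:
$N{\left(y,d \right)} = -3$ ($N{\left(y,d \right)} = 5 - 8 = -3$)
$T{\left(n,Z \right)} = -6 + 6 Z n$ ($T{\left(n,Z \right)} = -3 + \left(6 n Z - 3\right) = -3 + \left(6 Z n - 3\right) = -3 + \left(-3 + 6 Z n\right) = -6 + 6 Z n$)
$V{\left(z \right)} = \frac{-6 - 11 z}{4 + z}$ ($V{\left(z \right)} = \frac{z + \left(-6 + 6 \left(-2\right) z\right)}{z + 4} = \frac{z - \left(6 + 12 z\right)}{4 + z} = \frac{-6 - 11 z}{4 + z}$)
$v = 219$ ($v = -6 - -225 = -6 + 225 = 219$)
$v V{\left(-5 \right)} = 219 \frac{-6 - -55}{4 - 5} = 219 \frac{-6 + 55}{-1} = 219 \left(\left(-1\right) 49\right) = 219 \left(-49\right) = -10731$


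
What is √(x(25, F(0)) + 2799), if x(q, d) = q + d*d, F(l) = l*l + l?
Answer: 2*√706 ≈ 53.141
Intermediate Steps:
F(l) = l + l² (F(l) = l² + l = l + l²)
x(q, d) = q + d²
√(x(25, F(0)) + 2799) = √((25 + (0*(1 + 0))²) + 2799) = √((25 + (0*1)²) + 2799) = √((25 + 0²) + 2799) = √((25 + 0) + 2799) = √(25 + 2799) = √2824 = 2*√706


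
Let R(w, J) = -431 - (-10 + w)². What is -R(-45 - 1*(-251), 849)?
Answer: 38847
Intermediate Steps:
-R(-45 - 1*(-251), 849) = -(-431 - (-10 + (-45 - 1*(-251)))²) = -(-431 - (-10 + (-45 + 251))²) = -(-431 - (-10 + 206)²) = -(-431 - 1*196²) = -(-431 - 1*38416) = -(-431 - 38416) = -1*(-38847) = 38847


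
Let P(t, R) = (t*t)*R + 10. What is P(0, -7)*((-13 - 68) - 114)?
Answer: -1950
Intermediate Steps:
P(t, R) = 10 + R*t² (P(t, R) = t²*R + 10 = R*t² + 10 = 10 + R*t²)
P(0, -7)*((-13 - 68) - 114) = (10 - 7*0²)*((-13 - 68) - 114) = (10 - 7*0)*(-81 - 114) = (10 + 0)*(-195) = 10*(-195) = -1950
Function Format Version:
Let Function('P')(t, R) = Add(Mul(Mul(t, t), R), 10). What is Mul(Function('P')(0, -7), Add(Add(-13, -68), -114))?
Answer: -1950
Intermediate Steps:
Function('P')(t, R) = Add(10, Mul(R, Pow(t, 2))) (Function('P')(t, R) = Add(Mul(Pow(t, 2), R), 10) = Add(Mul(R, Pow(t, 2)), 10) = Add(10, Mul(R, Pow(t, 2))))
Mul(Function('P')(0, -7), Add(Add(-13, -68), -114)) = Mul(Add(10, Mul(-7, Pow(0, 2))), Add(Add(-13, -68), -114)) = Mul(Add(10, Mul(-7, 0)), Add(-81, -114)) = Mul(Add(10, 0), -195) = Mul(10, -195) = -1950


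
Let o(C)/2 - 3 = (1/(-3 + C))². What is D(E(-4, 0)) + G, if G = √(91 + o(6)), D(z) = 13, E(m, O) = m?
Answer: 13 + 5*√35/3 ≈ 22.860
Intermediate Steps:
o(C) = 6 + 2/(-3 + C)² (o(C) = 6 + 2*(1/(-3 + C))² = 6 + 2/(-3 + C)²)
G = 5*√35/3 (G = √(91 + (6 + 2/(-3 + 6)²)) = √(91 + (6 + 2/3²)) = √(91 + (6 + 2*(⅑))) = √(91 + (6 + 2/9)) = √(91 + 56/9) = √(875/9) = 5*√35/3 ≈ 9.8601)
D(E(-4, 0)) + G = 13 + 5*√35/3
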